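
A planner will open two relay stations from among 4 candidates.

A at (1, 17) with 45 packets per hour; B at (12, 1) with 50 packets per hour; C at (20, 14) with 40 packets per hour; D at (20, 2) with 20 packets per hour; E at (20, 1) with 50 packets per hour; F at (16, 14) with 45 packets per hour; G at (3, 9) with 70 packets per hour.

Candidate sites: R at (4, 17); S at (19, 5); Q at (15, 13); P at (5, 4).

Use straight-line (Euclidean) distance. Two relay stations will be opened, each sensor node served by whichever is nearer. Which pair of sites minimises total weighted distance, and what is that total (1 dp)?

Evaluate every pair (each demand assigned to the nearer of the two):
  {R, S}: total = 2161.0
  {S, P}: total = 2428.3
  {R, Q}: total = 2477.1
  {S, Q}: total = 2480.8
  {Q, P}: total = 2529.1
  {R, P}: total = 3168.0
Best pair: {R, S} with total 2161.0.

{R, S}, total 2161.0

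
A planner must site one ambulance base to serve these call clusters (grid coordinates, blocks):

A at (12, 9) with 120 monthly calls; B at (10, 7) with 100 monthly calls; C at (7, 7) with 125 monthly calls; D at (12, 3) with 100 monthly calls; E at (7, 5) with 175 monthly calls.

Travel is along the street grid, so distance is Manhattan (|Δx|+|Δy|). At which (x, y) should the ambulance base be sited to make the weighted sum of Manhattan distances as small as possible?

(10, 7)

Manhattan distance separates: Σwᵢ(|x−xᵢ|+|y−yᵢ|) = Σwᵢ|x−xᵢ| + Σwᵢ|y−yᵢ|, so x and y are optimised independently as 1-D weighted medians.
Total weight W = 620; half = 310.
x-coordinate, sorted with cumulative weight:
  x=7 (C, w=125) cum 125
  x=7 (E, w=175) cum 300
  x=10 (B, w=100) cum 400  ← median
  x=12 (A, w=120) cum 520
  x=12 (D, w=100) cum 620
⇒ x* = 10
y-coordinate, sorted with cumulative weight:
  y=3 (D, w=100) cum 100
  y=5 (E, w=175) cum 275
  y=7 (B, w=100) cum 375  ← median
  y=7 (C, w=125) cum 500
  y=9 (A, w=120) cum 620
⇒ y* = 7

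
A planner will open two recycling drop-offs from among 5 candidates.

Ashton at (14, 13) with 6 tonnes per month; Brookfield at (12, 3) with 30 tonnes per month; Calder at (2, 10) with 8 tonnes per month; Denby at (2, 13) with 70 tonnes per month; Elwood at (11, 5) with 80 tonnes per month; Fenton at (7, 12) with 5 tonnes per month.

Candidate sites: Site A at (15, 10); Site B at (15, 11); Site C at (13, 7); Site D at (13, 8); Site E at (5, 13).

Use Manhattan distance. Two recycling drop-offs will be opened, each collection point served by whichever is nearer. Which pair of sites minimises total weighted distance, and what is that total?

{Site C, Site E}, total 785

Evaluate every pair (each demand assigned to the nearer of the two):
  {Site C, Site E}: total = 785
  {Site D, Site E}: total = 889
  {Site A, Site E}: total = 1317
  {Site B, Site E}: total = 1421
  {Site B, Site C}: total = 1695
  {Site A, Site C}: total = 1768
  {Site C, Site D}: total = 1780
  {Site B, Site D}: total = 1797
  {Site A, Site D}: total = 1878
  {Site A, Site B}: total = 2237
Best pair: {Site C, Site E} with total 785.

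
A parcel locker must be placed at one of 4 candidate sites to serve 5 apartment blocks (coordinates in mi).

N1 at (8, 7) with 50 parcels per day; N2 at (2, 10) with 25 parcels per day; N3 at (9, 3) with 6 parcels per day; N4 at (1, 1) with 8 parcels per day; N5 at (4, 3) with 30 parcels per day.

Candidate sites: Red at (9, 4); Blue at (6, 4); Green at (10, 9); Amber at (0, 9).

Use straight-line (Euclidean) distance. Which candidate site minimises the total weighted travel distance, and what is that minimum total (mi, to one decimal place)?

Blue, total 493.3 mi

Total weighted distance at each candidate:
  Red (9, 4): total = 615.9
  Blue (6, 4): total = 493.3
  Green (10, 9): total = 730.4
  Amber (0, 9): total = 813.9
Minimum is at Blue with total 493.3 mi.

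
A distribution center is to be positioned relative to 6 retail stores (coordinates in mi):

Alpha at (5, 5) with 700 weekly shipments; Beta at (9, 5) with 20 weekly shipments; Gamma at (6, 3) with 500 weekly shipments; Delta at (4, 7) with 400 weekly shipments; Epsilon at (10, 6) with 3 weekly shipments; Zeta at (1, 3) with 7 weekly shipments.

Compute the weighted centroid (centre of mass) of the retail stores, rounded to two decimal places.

(5.10, 4.87)

The minimiser of Σwᵢ‖p−pᵢ‖² is the weighted centroid p* = (Σwᵢpᵢ)/(Σwᵢ).
Σwᵢ = 1630.
Σwᵢxᵢ = 700·5 + 20·9 + 500·6 + 400·4 + 3·10 + 7·1 = 8317.
Σwᵢyᵢ = 700·5 + 20·5 + 500·3 + 400·7 + 3·6 + 7·3 = 7939.
x* = 8317/1630 = 5.10, y* = 7939/1630 = 4.87.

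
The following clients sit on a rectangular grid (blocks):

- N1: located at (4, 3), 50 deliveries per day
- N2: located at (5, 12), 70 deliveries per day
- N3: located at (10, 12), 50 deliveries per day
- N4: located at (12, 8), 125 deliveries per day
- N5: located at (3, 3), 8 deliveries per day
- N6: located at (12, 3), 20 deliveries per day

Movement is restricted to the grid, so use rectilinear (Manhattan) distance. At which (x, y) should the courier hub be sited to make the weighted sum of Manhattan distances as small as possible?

Manhattan distance separates: Σwᵢ(|x−xᵢ|+|y−yᵢ|) = Σwᵢ|x−xᵢ| + Σwᵢ|y−yᵢ|, so x and y are optimised independently as 1-D weighted medians.
Total weight W = 323; half = 161.5.
x-coordinate, sorted with cumulative weight:
  x=3 (N5, w=8) cum 8
  x=4 (N1, w=50) cum 58
  x=5 (N2, w=70) cum 128
  x=10 (N3, w=50) cum 178  ← median
  x=12 (N4, w=125) cum 303
  x=12 (N6, w=20) cum 323
⇒ x* = 10
y-coordinate, sorted with cumulative weight:
  y=3 (N1, w=50) cum 50
  y=3 (N5, w=8) cum 58
  y=3 (N6, w=20) cum 78
  y=8 (N4, w=125) cum 203  ← median
  y=12 (N2, w=70) cum 273
  y=12 (N3, w=50) cum 323
⇒ y* = 8

(10, 8)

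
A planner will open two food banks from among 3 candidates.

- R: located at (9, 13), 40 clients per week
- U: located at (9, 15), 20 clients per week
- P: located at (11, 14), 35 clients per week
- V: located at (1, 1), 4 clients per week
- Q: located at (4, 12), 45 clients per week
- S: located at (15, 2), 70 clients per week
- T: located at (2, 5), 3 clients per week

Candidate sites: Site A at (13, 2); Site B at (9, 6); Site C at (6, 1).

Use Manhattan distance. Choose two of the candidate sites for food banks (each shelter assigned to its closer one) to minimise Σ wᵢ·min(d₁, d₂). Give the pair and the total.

{Site A, Site B}, total 1521

Evaluate every pair (each demand assigned to the nearer of the two):
  {Site A, Site B}: total = 1521
  {Site B, Site C}: total = 2049
  {Site A, Site C}: total = 2199
Best pair: {Site A, Site B} with total 1521.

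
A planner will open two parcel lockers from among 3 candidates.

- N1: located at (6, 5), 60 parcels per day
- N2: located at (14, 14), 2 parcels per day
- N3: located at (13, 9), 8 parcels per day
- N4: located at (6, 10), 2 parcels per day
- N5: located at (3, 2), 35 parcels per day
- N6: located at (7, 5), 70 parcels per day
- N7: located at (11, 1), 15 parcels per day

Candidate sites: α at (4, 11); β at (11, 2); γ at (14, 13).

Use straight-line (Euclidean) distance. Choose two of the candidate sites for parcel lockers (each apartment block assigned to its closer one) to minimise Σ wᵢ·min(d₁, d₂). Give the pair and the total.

{β, γ}, total 1046.9

Evaluate every pair (each demand assigned to the nearer of the two):
  {β, γ}: total = 1046.9
  {α, β}: total = 1078.5
  {α, γ}: total = 1388.5
Best pair: {β, γ} with total 1046.9.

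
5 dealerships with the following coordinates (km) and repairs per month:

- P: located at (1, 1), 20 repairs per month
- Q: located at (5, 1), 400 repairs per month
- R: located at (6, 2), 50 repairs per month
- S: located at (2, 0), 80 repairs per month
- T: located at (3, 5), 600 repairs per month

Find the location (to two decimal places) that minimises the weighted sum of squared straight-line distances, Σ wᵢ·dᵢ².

(3.72, 3.06)

The minimiser of Σwᵢ‖p−pᵢ‖² is the weighted centroid p* = (Σwᵢpᵢ)/(Σwᵢ).
Σwᵢ = 1150.
Σwᵢxᵢ = 20·1 + 400·5 + 50·6 + 80·2 + 600·3 = 4280.
Σwᵢyᵢ = 20·1 + 400·1 + 50·2 + 80·0 + 600·5 = 3520.
x* = 4280/1150 = 3.72, y* = 3520/1150 = 3.06.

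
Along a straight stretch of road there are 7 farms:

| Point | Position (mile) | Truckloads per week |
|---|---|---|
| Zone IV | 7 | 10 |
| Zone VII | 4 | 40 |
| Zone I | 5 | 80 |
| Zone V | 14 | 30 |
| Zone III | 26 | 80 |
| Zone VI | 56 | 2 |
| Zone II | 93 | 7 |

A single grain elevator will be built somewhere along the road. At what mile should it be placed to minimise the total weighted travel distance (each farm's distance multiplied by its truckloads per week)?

For a sum of weighted absolute distances on a line, the optimum is the weighted median (not the mean). Total weight W = 249; half-weight = 124.5.
Sort by position and accumulate weight:
  mile 4 (Zone VII, w=40) → cum 40
  mile 5 (Zone I, w=80) → cum 120
  mile 7 (Zone IV, w=10) → cum 130  ≥ 124.5 → median here
  mile 14 (Zone V, w=30) → cum 160
  mile 26 (Zone III, w=80) → cum 240
  mile 56 (Zone VI, w=2) → cum 242
  mile 93 (Zone II, w=7) → cum 249
Optimal location: mile 7.

x = 7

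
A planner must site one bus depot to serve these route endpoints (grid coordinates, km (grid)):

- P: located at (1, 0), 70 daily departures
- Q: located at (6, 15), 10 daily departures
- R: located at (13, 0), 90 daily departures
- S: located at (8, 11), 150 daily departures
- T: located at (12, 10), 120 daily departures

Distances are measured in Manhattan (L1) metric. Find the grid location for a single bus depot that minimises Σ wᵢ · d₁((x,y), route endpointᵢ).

Manhattan distance separates: Σwᵢ(|x−xᵢ|+|y−yᵢ|) = Σwᵢ|x−xᵢ| + Σwᵢ|y−yᵢ|, so x and y are optimised independently as 1-D weighted medians.
Total weight W = 440; half = 220.
x-coordinate, sorted with cumulative weight:
  x=1 (P, w=70) cum 70
  x=6 (Q, w=10) cum 80
  x=8 (S, w=150) cum 230  ← median
  x=12 (T, w=120) cum 350
  x=13 (R, w=90) cum 440
⇒ x* = 8
y-coordinate, sorted with cumulative weight:
  y=0 (P, w=70) cum 70
  y=0 (R, w=90) cum 160
  y=10 (T, w=120) cum 280  ← median
  y=11 (S, w=150) cum 430
  y=15 (Q, w=10) cum 440
⇒ y* = 10

(8, 10)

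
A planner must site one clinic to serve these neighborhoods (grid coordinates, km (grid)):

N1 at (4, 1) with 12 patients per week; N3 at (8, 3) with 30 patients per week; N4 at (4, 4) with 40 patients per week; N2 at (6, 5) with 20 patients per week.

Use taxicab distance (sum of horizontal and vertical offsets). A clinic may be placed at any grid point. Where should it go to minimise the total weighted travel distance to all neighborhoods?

(4, 4)

Manhattan distance separates: Σwᵢ(|x−xᵢ|+|y−yᵢ|) = Σwᵢ|x−xᵢ| + Σwᵢ|y−yᵢ|, so x and y are optimised independently as 1-D weighted medians.
Total weight W = 102; half = 51.
x-coordinate, sorted with cumulative weight:
  x=4 (N1, w=12) cum 12
  x=4 (N4, w=40) cum 52  ← median
  x=6 (N2, w=20) cum 72
  x=8 (N3, w=30) cum 102
⇒ x* = 4
y-coordinate, sorted with cumulative weight:
  y=1 (N1, w=12) cum 12
  y=3 (N3, w=30) cum 42
  y=4 (N4, w=40) cum 82  ← median
  y=5 (N2, w=20) cum 102
⇒ y* = 4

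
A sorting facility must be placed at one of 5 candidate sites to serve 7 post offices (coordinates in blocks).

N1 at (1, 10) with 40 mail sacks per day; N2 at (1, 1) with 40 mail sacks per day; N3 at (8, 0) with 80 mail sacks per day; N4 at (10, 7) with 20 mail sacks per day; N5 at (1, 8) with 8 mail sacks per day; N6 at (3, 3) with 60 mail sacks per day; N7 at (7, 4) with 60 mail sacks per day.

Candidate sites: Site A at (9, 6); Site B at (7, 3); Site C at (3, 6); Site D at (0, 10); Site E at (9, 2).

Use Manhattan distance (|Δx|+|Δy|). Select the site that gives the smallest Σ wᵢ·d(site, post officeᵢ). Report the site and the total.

Site B, total 1688 blocks

Total weighted distance at each candidate:
  Site A (9, 6): total = 2460
  Site B (7, 3): total = 1688
  Site C (3, 6): total = 2132
  Site D (0, 10): total = 3544
  Site E (9, 2): total = 2132
Minimum is at Site B with total 1688 blocks.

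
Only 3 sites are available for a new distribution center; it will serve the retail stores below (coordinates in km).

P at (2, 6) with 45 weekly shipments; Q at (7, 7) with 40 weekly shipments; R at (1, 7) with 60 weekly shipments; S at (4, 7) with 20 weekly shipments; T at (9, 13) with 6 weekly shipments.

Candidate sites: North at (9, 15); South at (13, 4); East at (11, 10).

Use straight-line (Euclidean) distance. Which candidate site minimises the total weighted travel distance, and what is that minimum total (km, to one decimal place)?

Total weighted distance at each candidate:
  North (9, 15): total = 1722.4
  South (13, 4): total = 1762.4
  East (11, 10): total = 1443.6
Minimum is at East with total 1443.6 km.

East, total 1443.6 km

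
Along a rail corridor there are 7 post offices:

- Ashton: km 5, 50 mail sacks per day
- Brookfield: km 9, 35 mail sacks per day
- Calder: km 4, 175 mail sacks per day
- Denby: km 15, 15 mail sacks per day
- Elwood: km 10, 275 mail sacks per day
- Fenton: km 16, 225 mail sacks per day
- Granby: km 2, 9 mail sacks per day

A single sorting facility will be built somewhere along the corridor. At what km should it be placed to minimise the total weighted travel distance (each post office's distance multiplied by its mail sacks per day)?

x = 10

For a sum of weighted absolute distances on a line, the optimum is the weighted median (not the mean). Total weight W = 784; half-weight = 392.
Sort by position and accumulate weight:
  km 2 (Granby, w=9) → cum 9
  km 4 (Calder, w=175) → cum 184
  km 5 (Ashton, w=50) → cum 234
  km 9 (Brookfield, w=35) → cum 269
  km 10 (Elwood, w=275) → cum 544  ≥ 392 → median here
  km 15 (Denby, w=15) → cum 559
  km 16 (Fenton, w=225) → cum 784
Optimal location: km 10.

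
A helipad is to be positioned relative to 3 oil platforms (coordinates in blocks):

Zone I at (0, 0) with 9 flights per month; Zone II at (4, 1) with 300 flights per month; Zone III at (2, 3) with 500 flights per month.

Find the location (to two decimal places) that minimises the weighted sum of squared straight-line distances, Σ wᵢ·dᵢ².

The minimiser of Σwᵢ‖p−pᵢ‖² is the weighted centroid p* = (Σwᵢpᵢ)/(Σwᵢ).
Σwᵢ = 809.
Σwᵢxᵢ = 9·0 + 300·4 + 500·2 = 2200.
Σwᵢyᵢ = 9·0 + 300·1 + 500·3 = 1800.
x* = 2200/809 = 2.72, y* = 1800/809 = 2.22.

(2.72, 2.22)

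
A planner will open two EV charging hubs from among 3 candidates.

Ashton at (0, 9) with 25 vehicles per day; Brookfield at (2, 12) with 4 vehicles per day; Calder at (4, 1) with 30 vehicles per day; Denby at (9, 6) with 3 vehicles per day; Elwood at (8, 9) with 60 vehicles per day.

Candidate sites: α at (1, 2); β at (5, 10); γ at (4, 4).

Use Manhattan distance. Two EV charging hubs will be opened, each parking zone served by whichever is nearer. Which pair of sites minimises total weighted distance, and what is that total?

Evaluate every pair (each demand assigned to the nearer of the two):
  {β, γ}: total = 521
  {α, β}: total = 554
  {α, γ}: total = 891
Best pair: {β, γ} with total 521.

{β, γ}, total 521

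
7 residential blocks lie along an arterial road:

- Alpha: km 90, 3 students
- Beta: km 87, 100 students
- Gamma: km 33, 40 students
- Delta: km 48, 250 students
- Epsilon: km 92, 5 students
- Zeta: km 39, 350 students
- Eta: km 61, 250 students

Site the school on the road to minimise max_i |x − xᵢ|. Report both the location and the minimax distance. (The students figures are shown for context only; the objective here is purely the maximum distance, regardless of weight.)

location 62.5, max distance 29.5

The 1-center on a line is the midpoint of the two extreme points: leftmost at 33, rightmost at 92.
Optimal location = (33 + 92)/2 = 62.5; maximum distance = (92 − 33)/2 = 29.5.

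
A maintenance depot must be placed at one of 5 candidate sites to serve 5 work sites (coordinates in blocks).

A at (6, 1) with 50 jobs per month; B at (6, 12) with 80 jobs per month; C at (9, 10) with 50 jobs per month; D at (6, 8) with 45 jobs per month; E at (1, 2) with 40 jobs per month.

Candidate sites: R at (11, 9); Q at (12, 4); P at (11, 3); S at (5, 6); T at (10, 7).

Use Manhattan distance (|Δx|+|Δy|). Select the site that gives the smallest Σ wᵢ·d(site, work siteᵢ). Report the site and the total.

Total weighted distance at each candidate:
  R (11, 9): total = 2390
  Q (12, 4): total = 2990
  P (11, 3): total = 2810
  S (5, 6): total = 1715
  T (10, 7): total = 2205
Minimum is at S with total 1715 blocks.

S, total 1715 blocks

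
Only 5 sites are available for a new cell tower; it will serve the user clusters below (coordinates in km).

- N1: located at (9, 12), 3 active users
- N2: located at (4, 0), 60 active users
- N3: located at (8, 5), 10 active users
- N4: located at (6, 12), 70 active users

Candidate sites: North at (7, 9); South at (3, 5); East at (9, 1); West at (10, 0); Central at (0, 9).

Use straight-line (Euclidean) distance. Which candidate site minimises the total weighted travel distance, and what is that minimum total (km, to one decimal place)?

Total weighted distance at each candidate:
  North (7, 9): total = 842.6
  South (3, 5): total = 916.7
  East (9, 1): total = 1178.3
  West (10, 0): total = 1335.4
  Central (0, 9): total = 1178.4
Minimum is at North with total 842.6 km.

North, total 842.6 km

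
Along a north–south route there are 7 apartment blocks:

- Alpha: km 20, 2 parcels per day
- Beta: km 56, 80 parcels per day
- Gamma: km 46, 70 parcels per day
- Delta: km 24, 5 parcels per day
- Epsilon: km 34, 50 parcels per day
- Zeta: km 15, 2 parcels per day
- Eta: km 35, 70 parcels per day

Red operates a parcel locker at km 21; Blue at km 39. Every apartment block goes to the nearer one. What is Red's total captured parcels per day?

9

The indifferent point is the midpoint (21+39)/2 = 30; apartment blocks left of it (closer to Red at 21) go to Red, those right go to Blue.
  Zeta at 15 (w=2) → Red
  Alpha at 20 (w=2) → Red
  Delta at 24 (w=5) → Red
  Epsilon at 34 (w=50) → Blue
  Eta at 35 (w=70) → Blue
  Gamma at 46 (w=70) → Blue
  Beta at 56 (w=80) → Blue
Red captures 9; Blue captures 270.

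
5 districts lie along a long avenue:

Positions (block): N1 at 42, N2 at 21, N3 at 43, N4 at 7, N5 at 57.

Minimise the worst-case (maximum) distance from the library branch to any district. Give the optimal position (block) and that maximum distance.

location 32, max distance 25

The 1-center on a line is the midpoint of the two extreme points: leftmost at 7, rightmost at 57.
Optimal location = (7 + 57)/2 = 32; maximum distance = (57 − 7)/2 = 25.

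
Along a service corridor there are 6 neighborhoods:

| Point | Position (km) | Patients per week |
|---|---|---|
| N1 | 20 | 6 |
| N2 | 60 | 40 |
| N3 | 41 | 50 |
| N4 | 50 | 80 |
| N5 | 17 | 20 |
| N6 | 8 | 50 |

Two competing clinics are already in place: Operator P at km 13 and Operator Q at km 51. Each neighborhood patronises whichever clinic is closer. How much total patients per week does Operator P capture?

76

The indifferent point is the midpoint (13+51)/2 = 32; neighborhoods left of it (closer to Operator P at 13) go to Operator P, those right go to Operator Q.
  N6 at 8 (w=50) → Operator P
  N5 at 17 (w=20) → Operator P
  N1 at 20 (w=6) → Operator P
  N3 at 41 (w=50) → Operator Q
  N4 at 50 (w=80) → Operator Q
  N2 at 60 (w=40) → Operator Q
Operator P captures 76; Operator Q captures 170.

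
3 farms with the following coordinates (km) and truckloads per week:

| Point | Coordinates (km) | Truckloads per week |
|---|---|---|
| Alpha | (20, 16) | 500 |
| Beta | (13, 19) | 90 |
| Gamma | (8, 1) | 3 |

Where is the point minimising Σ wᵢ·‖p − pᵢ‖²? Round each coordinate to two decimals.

(18.88, 16.38)

The minimiser of Σwᵢ‖p−pᵢ‖² is the weighted centroid p* = (Σwᵢpᵢ)/(Σwᵢ).
Σwᵢ = 593.
Σwᵢxᵢ = 500·20 + 90·13 + 3·8 = 11194.
Σwᵢyᵢ = 500·16 + 90·19 + 3·1 = 9713.
x* = 11194/593 = 18.88, y* = 9713/593 = 16.38.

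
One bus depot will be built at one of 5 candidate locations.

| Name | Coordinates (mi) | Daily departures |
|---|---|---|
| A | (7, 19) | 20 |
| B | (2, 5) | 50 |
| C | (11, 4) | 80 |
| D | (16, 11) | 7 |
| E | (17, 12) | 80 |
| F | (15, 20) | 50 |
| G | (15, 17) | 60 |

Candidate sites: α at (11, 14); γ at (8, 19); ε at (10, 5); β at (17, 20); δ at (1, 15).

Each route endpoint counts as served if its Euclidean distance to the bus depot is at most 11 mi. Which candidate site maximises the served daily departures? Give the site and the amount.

α, covering 297

Coverage radius r = 11 mi; a point is covered iff (Δx)²+(Δy)² ≤ 11² = 121.
  α (11, 14): covers {A, C, D, E, F, G} → 297
  γ (8, 19): covers {A, F, G} → 130
  ε (10, 5): covers {B, C, D, E} → 217
  β (17, 20): covers {A, D, E, F, G} → 217
  δ (1, 15): covers {A, B} → 70
Maximum coverage at α: 297 daily departures.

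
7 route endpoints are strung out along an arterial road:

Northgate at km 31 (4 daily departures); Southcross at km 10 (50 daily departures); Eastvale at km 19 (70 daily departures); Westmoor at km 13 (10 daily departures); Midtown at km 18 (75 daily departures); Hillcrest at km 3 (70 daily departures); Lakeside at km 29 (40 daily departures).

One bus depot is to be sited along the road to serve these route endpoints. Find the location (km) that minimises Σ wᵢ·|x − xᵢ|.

x = 18

For a sum of weighted absolute distances on a line, the optimum is the weighted median (not the mean). Total weight W = 319; half-weight = 159.5.
Sort by position and accumulate weight:
  km 3 (Hillcrest, w=70) → cum 70
  km 10 (Southcross, w=50) → cum 120
  km 13 (Westmoor, w=10) → cum 130
  km 18 (Midtown, w=75) → cum 205  ≥ 159.5 → median here
  km 19 (Eastvale, w=70) → cum 275
  km 29 (Lakeside, w=40) → cum 315
  km 31 (Northgate, w=4) → cum 319
Optimal location: km 18.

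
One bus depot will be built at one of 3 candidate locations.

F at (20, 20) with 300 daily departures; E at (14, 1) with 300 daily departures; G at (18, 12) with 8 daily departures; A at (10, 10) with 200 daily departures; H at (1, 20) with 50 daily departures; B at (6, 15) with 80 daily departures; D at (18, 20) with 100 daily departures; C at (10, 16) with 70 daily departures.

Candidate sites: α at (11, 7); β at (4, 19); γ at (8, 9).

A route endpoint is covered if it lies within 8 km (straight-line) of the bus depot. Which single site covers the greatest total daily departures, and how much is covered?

Coverage radius r = 8 km; a point is covered iff (Δx)²+(Δy)² ≤ 8² = 64.
  α (11, 7): covers {E, A} → 500
  β (4, 19): covers {H, B, C} → 200
  γ (8, 9): covers {A, B, C} → 350
Maximum coverage at α: 500 daily departures.

α, covering 500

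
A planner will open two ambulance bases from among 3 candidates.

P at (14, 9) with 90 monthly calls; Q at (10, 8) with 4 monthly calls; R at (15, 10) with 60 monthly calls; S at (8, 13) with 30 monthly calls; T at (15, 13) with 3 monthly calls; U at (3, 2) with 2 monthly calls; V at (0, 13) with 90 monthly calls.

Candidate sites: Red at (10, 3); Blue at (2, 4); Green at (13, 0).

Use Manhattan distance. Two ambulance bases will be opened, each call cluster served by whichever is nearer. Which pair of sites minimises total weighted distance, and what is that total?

{Red, Blue}, total 3041

Evaluate every pair (each demand assigned to the nearer of the two):
  {Red, Blue}: total = 3041
  {Blue, Green}: total = 3155
  {Red, Green}: total = 3861
Best pair: {Red, Blue} with total 3041.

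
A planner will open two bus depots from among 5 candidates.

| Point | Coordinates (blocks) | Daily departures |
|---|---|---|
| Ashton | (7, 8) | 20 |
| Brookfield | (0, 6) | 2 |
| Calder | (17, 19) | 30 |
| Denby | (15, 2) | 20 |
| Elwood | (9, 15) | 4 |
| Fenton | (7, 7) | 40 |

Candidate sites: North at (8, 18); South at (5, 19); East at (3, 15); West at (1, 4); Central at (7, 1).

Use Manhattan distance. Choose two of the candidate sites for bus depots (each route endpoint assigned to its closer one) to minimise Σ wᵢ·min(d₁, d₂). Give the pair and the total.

Evaluate every pair (each demand assigned to the nearer of the two):
  {North, Central}: total = 900
  {South, Central}: total = 976
  {East, Central}: total = 1148
  {North, West}: total = 1202
  {South, West}: total = 1278
  {East, West}: total = 1450
  {West, Central}: total = 1470
  {North, East}: total = 1500
  {North, South}: total = 1512
  {South, East}: total = 1608
Best pair: {North, Central} with total 900.

{North, Central}, total 900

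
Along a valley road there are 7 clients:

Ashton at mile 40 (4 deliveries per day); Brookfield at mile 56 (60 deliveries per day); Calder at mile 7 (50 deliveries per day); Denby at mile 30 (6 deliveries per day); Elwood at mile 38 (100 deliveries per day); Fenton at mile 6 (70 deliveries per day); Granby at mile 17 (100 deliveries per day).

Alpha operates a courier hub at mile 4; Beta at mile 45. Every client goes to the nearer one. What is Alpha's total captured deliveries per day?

The indifferent point is the midpoint (4+45)/2 = 24.5; clients left of it (closer to Alpha at 4) go to Alpha, those right go to Beta.
  Fenton at 6 (w=70) → Alpha
  Calder at 7 (w=50) → Alpha
  Granby at 17 (w=100) → Alpha
  Denby at 30 (w=6) → Beta
  Elwood at 38 (w=100) → Beta
  Ashton at 40 (w=4) → Beta
  Brookfield at 56 (w=60) → Beta
Alpha captures 220; Beta captures 170.

220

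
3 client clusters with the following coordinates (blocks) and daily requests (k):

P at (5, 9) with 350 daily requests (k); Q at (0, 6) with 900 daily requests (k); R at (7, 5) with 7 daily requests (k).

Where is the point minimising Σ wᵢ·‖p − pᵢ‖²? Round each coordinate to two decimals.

(1.43, 6.83)

The minimiser of Σwᵢ‖p−pᵢ‖² is the weighted centroid p* = (Σwᵢpᵢ)/(Σwᵢ).
Σwᵢ = 1257.
Σwᵢxᵢ = 350·5 + 900·0 + 7·7 = 1799.
Σwᵢyᵢ = 350·9 + 900·6 + 7·5 = 8585.
x* = 1799/1257 = 1.43, y* = 8585/1257 = 6.83.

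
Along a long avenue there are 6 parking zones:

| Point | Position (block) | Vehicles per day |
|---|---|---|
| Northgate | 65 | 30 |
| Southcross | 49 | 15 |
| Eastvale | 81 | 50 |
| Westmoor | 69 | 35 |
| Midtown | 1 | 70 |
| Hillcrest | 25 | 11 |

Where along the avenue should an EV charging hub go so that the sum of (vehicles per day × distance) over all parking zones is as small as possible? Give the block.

For a sum of weighted absolute distances on a line, the optimum is the weighted median (not the mean). Total weight W = 211; half-weight = 105.5.
Sort by position and accumulate weight:
  block 1 (Midtown, w=70) → cum 70
  block 25 (Hillcrest, w=11) → cum 81
  block 49 (Southcross, w=15) → cum 96
  block 65 (Northgate, w=30) → cum 126  ≥ 105.5 → median here
  block 69 (Westmoor, w=35) → cum 161
  block 81 (Eastvale, w=50) → cum 211
Optimal location: block 65.

x = 65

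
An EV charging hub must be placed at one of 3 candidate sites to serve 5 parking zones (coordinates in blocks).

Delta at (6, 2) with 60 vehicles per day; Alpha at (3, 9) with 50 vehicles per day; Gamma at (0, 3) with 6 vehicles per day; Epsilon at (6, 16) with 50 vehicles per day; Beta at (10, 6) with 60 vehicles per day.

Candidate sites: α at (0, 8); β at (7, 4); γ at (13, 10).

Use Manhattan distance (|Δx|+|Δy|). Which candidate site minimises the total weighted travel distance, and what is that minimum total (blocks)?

Total weighted distance at each candidate:
  α (0, 8): total = 2370
  β (7, 4): total = 1628
  γ (13, 10): total = 2640
Minimum is at β with total 1628 blocks.

β, total 1628 blocks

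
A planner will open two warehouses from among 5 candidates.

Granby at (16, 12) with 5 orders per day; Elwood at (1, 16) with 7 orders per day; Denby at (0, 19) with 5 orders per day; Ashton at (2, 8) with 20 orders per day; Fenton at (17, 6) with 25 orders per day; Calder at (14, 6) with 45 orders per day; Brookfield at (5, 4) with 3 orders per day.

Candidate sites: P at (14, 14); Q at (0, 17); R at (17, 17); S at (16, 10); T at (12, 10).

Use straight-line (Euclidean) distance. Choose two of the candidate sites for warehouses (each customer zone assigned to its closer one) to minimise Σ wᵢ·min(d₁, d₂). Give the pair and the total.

Evaluate every pair (each demand assigned to the nearer of the two):
  {Q, S}: total = 556.2
  {Q, T}: total = 615.6
  {S, T}: total = 708.7
  {P, T}: total = 769.1
  {R, T}: total = 778.0
  {P, S}: total = 786.6
  {P, Q}: total = 832.4
  {R, S}: total = 832.6
  {Q, R}: total = 1059.6
  {P, R}: total = 1062.8
Best pair: {Q, S} with total 556.2.

{Q, S}, total 556.2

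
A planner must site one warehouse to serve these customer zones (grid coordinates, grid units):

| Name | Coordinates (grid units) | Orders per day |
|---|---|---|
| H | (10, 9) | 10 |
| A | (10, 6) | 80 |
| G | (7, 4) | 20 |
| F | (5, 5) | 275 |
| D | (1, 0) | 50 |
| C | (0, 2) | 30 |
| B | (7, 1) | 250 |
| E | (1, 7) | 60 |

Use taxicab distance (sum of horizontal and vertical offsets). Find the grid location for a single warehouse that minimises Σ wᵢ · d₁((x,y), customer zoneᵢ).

Manhattan distance separates: Σwᵢ(|x−xᵢ|+|y−yᵢ|) = Σwᵢ|x−xᵢ| + Σwᵢ|y−yᵢ|, so x and y are optimised independently as 1-D weighted medians.
Total weight W = 775; half = 387.5.
x-coordinate, sorted with cumulative weight:
  x=0 (C, w=30) cum 30
  x=1 (D, w=50) cum 80
  x=1 (E, w=60) cum 140
  x=5 (F, w=275) cum 415  ← median
  x=7 (G, w=20) cum 435
  x=7 (B, w=250) cum 685
  x=10 (H, w=10) cum 695
  x=10 (A, w=80) cum 775
⇒ x* = 5
y-coordinate, sorted with cumulative weight:
  y=0 (D, w=50) cum 50
  y=1 (B, w=250) cum 300
  y=2 (C, w=30) cum 330
  y=4 (G, w=20) cum 350
  y=5 (F, w=275) cum 625  ← median
  y=6 (A, w=80) cum 705
  y=7 (E, w=60) cum 765
  y=9 (H, w=10) cum 775
⇒ y* = 5

(5, 5)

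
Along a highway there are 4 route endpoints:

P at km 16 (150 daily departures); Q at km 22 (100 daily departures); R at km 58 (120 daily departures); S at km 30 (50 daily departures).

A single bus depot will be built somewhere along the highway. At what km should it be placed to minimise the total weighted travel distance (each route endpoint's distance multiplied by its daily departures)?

For a sum of weighted absolute distances on a line, the optimum is the weighted median (not the mean). Total weight W = 420; half-weight = 210.
Sort by position and accumulate weight:
  km 16 (P, w=150) → cum 150
  km 22 (Q, w=100) → cum 250  ≥ 210 → median here
  km 30 (S, w=50) → cum 300
  km 58 (R, w=120) → cum 420
Optimal location: km 22.

x = 22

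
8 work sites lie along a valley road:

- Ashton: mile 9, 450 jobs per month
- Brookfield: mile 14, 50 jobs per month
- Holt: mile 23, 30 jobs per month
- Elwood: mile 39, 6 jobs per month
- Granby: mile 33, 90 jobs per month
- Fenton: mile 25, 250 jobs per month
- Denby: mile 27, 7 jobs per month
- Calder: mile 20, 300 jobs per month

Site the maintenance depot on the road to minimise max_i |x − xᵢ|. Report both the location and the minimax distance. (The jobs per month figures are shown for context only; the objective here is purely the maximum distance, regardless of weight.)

location 24, max distance 15

The 1-center on a line is the midpoint of the two extreme points: leftmost at 9, rightmost at 39.
Optimal location = (9 + 39)/2 = 24; maximum distance = (39 − 9)/2 = 15.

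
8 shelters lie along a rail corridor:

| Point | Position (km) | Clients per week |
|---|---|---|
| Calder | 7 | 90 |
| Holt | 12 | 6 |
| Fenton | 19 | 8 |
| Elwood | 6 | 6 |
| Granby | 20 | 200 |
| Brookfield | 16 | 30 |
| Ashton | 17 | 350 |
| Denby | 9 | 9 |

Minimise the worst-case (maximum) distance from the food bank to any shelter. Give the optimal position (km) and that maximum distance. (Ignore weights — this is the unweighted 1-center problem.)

location 13, max distance 7

The 1-center on a line is the midpoint of the two extreme points: leftmost at 6, rightmost at 20.
Optimal location = (6 + 20)/2 = 13; maximum distance = (20 − 6)/2 = 7.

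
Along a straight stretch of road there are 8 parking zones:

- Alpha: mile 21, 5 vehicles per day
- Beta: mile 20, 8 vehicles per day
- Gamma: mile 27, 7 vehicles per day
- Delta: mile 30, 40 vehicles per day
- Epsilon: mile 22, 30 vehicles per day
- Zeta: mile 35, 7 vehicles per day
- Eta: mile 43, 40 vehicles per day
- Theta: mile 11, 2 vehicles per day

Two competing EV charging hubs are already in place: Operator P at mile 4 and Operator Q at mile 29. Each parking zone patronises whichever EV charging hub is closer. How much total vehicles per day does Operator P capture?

The indifferent point is the midpoint (4+29)/2 = 16.5; parking zones left of it (closer to Operator P at 4) go to Operator P, those right go to Operator Q.
  Theta at 11 (w=2) → Operator P
  Beta at 20 (w=8) → Operator Q
  Alpha at 21 (w=5) → Operator Q
  Epsilon at 22 (w=30) → Operator Q
  Gamma at 27 (w=7) → Operator Q
  Delta at 30 (w=40) → Operator Q
  Zeta at 35 (w=7) → Operator Q
  Eta at 43 (w=40) → Operator Q
Operator P captures 2; Operator Q captures 137.

2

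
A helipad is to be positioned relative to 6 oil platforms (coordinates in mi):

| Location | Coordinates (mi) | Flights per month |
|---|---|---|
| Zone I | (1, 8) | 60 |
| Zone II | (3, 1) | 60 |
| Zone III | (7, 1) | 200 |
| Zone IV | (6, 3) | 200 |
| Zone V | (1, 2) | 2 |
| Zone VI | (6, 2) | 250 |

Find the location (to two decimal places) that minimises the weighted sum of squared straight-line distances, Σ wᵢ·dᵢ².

The minimiser of Σwᵢ‖p−pᵢ‖² is the weighted centroid p* = (Σwᵢpᵢ)/(Σwᵢ).
Σwᵢ = 772.
Σwᵢxᵢ = 60·1 + 60·3 + 200·7 + 200·6 + 2·1 + 250·6 = 4342.
Σwᵢyᵢ = 60·8 + 60·1 + 200·1 + 200·3 + 2·2 + 250·2 = 1844.
x* = 4342/772 = 5.62, y* = 1844/772 = 2.39.

(5.62, 2.39)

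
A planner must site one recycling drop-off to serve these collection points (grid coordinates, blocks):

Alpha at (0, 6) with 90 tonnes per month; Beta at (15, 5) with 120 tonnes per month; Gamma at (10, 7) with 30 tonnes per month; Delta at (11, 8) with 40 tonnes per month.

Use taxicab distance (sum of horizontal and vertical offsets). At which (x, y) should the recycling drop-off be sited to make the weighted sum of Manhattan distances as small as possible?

(11, 6)

Manhattan distance separates: Σwᵢ(|x−xᵢ|+|y−yᵢ|) = Σwᵢ|x−xᵢ| + Σwᵢ|y−yᵢ|, so x and y are optimised independently as 1-D weighted medians.
Total weight W = 280; half = 140.
x-coordinate, sorted with cumulative weight:
  x=0 (Alpha, w=90) cum 90
  x=10 (Gamma, w=30) cum 120
  x=11 (Delta, w=40) cum 160  ← median
  x=15 (Beta, w=120) cum 280
⇒ x* = 11
y-coordinate, sorted with cumulative weight:
  y=5 (Beta, w=120) cum 120
  y=6 (Alpha, w=90) cum 210  ← median
  y=7 (Gamma, w=30) cum 240
  y=8 (Delta, w=40) cum 280
⇒ y* = 6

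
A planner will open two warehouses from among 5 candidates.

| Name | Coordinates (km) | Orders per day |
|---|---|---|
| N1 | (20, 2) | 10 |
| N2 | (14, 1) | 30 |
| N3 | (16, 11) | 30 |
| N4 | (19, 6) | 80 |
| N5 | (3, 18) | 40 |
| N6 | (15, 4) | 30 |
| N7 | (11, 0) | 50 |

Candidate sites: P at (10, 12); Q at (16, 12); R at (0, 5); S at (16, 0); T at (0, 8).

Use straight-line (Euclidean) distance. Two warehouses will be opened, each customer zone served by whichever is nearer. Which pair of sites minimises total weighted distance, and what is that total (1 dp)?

{P, S}, total 1573.4

Evaluate every pair (each demand assigned to the nearer of the two):
  {P, S}: total = 1573.4
  {Q, S}: total = 1624.9
  {S, T}: total = 1769.8
  {R, S}: total = 1885.8
  {P, Q}: total = 2222.5
  {Q, T}: total = 2319.2
  {Q, R}: total = 2389.5
  {P, R}: total = 2794.3
  {P, T}: total = 2794.3
  {R, T}: total = 4122.3
Best pair: {P, S} with total 1573.4.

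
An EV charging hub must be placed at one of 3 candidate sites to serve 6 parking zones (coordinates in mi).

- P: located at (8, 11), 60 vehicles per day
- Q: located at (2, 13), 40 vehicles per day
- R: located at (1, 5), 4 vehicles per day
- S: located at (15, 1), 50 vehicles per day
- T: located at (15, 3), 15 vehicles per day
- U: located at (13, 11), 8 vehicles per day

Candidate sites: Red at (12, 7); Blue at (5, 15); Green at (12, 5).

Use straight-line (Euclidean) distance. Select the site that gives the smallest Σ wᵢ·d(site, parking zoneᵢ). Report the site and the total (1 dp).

Red, total 1294.0 mi

Total weighted distance at each candidate:
  Red (12, 7): total = 1294.0
  Blue (5, 15): total = 1653.4
  Green (12, 5): total = 1341.7
Minimum is at Red with total 1294.0 mi.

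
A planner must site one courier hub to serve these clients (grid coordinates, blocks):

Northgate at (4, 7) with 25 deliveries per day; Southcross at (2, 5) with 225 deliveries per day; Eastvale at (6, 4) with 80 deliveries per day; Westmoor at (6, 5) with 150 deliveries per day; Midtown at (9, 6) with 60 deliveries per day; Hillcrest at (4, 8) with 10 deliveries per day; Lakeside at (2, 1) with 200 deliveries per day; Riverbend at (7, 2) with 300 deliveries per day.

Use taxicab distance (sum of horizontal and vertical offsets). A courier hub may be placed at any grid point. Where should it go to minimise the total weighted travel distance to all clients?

(6, 4)

Manhattan distance separates: Σwᵢ(|x−xᵢ|+|y−yᵢ|) = Σwᵢ|x−xᵢ| + Σwᵢ|y−yᵢ|, so x and y are optimised independently as 1-D weighted medians.
Total weight W = 1050; half = 525.
x-coordinate, sorted with cumulative weight:
  x=2 (Southcross, w=225) cum 225
  x=2 (Lakeside, w=200) cum 425
  x=4 (Northgate, w=25) cum 450
  x=4 (Hillcrest, w=10) cum 460
  x=6 (Eastvale, w=80) cum 540  ← median
  x=6 (Westmoor, w=150) cum 690
  x=7 (Riverbend, w=300) cum 990
  x=9 (Midtown, w=60) cum 1050
⇒ x* = 6
y-coordinate, sorted with cumulative weight:
  y=1 (Lakeside, w=200) cum 200
  y=2 (Riverbend, w=300) cum 500
  y=4 (Eastvale, w=80) cum 580  ← median
  y=5 (Southcross, w=225) cum 805
  y=5 (Westmoor, w=150) cum 955
  y=6 (Midtown, w=60) cum 1015
  y=7 (Northgate, w=25) cum 1040
  y=8 (Hillcrest, w=10) cum 1050
⇒ y* = 4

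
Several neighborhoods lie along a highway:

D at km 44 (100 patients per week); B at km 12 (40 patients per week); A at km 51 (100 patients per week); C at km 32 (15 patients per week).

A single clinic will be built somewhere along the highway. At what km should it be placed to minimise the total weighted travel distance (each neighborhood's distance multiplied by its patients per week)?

x = 44

For a sum of weighted absolute distances on a line, the optimum is the weighted median (not the mean). Total weight W = 255; half-weight = 127.5.
Sort by position and accumulate weight:
  km 12 (B, w=40) → cum 40
  km 32 (C, w=15) → cum 55
  km 44 (D, w=100) → cum 155  ≥ 127.5 → median here
  km 51 (A, w=100) → cum 255
Optimal location: km 44.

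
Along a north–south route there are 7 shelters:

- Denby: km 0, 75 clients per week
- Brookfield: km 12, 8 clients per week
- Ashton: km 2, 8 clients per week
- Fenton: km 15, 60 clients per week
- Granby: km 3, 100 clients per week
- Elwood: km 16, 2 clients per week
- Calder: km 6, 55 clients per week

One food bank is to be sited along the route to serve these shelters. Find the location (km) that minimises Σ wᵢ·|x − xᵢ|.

x = 3

For a sum of weighted absolute distances on a line, the optimum is the weighted median (not the mean). Total weight W = 308; half-weight = 154.
Sort by position and accumulate weight:
  km 0 (Denby, w=75) → cum 75
  km 2 (Ashton, w=8) → cum 83
  km 3 (Granby, w=100) → cum 183  ≥ 154 → median here
  km 6 (Calder, w=55) → cum 238
  km 12 (Brookfield, w=8) → cum 246
  km 15 (Fenton, w=60) → cum 306
  km 16 (Elwood, w=2) → cum 308
Optimal location: km 3.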